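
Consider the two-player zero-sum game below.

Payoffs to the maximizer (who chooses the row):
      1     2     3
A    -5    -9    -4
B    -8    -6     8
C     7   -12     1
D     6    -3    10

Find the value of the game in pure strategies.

Row minima: -9, -8, -12, -3 → the maximizer's maximin is -3.
Column maxima: 7, -3, 10 → the minimizer's minimax is -3.
They coincide at (D, 2), so the value is -3.

-3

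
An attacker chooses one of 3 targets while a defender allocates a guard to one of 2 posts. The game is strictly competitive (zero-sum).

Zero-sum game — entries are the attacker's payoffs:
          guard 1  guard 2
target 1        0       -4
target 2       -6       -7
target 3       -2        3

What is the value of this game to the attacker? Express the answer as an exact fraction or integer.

Row target 2 is strictly dominated by row target 1, so the attacker never plays it.
The remaining 2×2 game on (target 1, target 3) × (guard 1, guard 2) has no saddle point. Let the attacker play target 1 with probability p; indifference gives −2(1−p) = −4p + 3(1−p), so p = 5/9.
Similarly the defender's optimal q on guard 1 is 7/9, and the value is 0·(7/9) + (-4)·(2/9) = -8/9.

-8/9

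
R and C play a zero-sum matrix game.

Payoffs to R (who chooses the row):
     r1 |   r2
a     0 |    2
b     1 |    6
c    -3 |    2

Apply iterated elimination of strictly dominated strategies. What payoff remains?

Column r2 is strictly dominated by r1 for C (0<2, 1<6, -3<2); eliminate r2.
Row c is strictly dominated by row a (0>-3); eliminate c.
Row a is strictly dominated by row b (1>0); eliminate a.
Only (b, r1) remains, with payoff 1.

1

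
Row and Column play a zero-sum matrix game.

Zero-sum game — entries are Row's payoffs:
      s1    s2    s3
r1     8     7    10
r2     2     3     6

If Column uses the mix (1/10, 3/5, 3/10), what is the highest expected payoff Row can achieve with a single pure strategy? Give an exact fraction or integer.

r1: (8)·(1/10) + (7)·(3/5) + (10)·(3/10) = 8.
r2: (2)·(1/10) + (3)·(3/5) + (6)·(3/10) = 19/5.
The best pure response is r1 with expected payoff 8.

8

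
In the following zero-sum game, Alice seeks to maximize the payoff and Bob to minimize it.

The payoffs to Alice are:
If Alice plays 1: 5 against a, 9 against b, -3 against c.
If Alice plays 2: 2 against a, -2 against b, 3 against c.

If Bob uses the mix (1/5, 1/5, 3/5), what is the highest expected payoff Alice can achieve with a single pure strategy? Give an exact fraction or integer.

1: (5)·(1/5) + (9)·(1/5) + (-3)·(3/5) = 1.
2: (2)·(1/5) + (-2)·(1/5) + (3)·(3/5) = 9/5.
The best pure response is 2 with expected payoff 9/5.

9/5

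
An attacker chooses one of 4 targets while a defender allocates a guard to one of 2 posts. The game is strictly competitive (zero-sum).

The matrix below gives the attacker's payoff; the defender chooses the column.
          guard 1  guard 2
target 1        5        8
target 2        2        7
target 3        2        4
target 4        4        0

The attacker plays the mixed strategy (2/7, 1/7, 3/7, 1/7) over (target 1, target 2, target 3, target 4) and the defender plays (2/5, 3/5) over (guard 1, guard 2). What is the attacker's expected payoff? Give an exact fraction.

Against (2/5, 3/5), each row's expected payoff is target 1: 34/5; target 2: 5; target 3: 16/5; target 4: 8/5.
Taking the (2/7, 1/7, 3/7, 1/7)-weighted average: (2/7)·(34/5) + (1/7)·(5) + (3/7)·(16/5) + (1/7)·(8/5) = 149/35.

149/35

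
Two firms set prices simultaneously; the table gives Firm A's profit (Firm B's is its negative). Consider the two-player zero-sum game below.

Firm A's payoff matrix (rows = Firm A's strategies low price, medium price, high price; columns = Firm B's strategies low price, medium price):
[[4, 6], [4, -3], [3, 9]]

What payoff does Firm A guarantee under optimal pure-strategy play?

4

Row minima: 4, -3, 3 → Firm A's maximin is 4.
Column maxima: 4, 9 → Firm B's minimax is 4.
They coincide at (low price, low price), so the value is 4.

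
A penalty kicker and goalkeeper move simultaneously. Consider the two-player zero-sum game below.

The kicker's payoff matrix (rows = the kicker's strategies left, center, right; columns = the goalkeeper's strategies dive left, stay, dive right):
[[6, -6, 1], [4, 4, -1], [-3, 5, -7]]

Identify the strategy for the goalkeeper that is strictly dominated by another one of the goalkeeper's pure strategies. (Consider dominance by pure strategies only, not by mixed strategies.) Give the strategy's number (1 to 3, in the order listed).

1

The goalkeeper prefers columns that give the kicker less. Compare dive left with dive right: 1 < 6, -1 < 4, -7 < -3.
So dive right strictly dominates dive left for the goalkeeper; dive left is strictly dominated.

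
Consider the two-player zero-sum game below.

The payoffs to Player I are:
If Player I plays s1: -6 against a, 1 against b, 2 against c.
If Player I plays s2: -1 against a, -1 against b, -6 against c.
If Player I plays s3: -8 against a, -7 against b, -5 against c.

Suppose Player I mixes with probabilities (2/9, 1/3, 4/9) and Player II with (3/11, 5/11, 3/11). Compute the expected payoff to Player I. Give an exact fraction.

Against (3/11, 5/11, 3/11), each row's expected payoff is s1: -7/11; s2: -26/11; s3: -74/11.
Taking the (2/9, 1/3, 4/9)-weighted average: (2/9)·(-7/11) + (1/3)·(-26/11) + (4/9)·(-74/11) = -388/99.

-388/99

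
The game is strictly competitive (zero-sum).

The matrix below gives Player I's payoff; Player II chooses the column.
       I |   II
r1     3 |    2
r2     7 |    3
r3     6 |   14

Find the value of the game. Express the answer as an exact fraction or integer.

20/3

Row r1 is strictly dominated by row r2, so Player I never plays it.
The remaining 2×2 game on (r2, r3) × (I, II) has no saddle point. Let Player I play r2 with probability p; indifference gives 7p + 6(1−p) = 3p + 14(1−p), so p = 2/3.
Similarly Player II's optimal q on I is 11/12, and the value is 7·(11/12) + (3)·(1/12) = 20/3.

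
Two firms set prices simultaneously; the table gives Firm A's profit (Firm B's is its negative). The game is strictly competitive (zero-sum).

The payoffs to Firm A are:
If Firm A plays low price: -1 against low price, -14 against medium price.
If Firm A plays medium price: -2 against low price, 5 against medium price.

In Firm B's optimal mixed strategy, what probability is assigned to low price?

Row minima are -14 and -2, so Firm A's maximin is -2; column maxima are -1 and 5, so Firm B's minimax is -1. These differ, so the equilibrium is in mixed strategies.
Let Firm B play low price with probability q. Firm A is indifferent when −q − 14(1−q) = −2q + 5(1−q), giving q = 19/20.

19/20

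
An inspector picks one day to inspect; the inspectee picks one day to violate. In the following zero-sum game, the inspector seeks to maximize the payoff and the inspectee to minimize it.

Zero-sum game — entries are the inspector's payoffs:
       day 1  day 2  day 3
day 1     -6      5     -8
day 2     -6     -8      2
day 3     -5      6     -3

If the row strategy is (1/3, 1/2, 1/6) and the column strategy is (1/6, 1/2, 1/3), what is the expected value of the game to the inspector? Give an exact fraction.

-85/36

Against (1/6, 1/2, 1/3), each row's expected payoff is day 1: -7/6; day 2: -13/3; day 3: 7/6.
Taking the (1/3, 1/2, 1/6)-weighted average: (1/3)·(-7/6) + (1/2)·(-13/3) + (1/6)·(7/6) = -85/36.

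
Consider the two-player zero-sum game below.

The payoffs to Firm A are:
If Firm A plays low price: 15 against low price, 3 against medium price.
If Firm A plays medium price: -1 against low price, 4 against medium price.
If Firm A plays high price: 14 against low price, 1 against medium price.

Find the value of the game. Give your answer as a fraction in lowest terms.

Row high price is strictly dominated by row low price, so Firm A never plays it.
The remaining 2×2 game on (low price, medium price) × (low price, medium price) has no saddle point. Let Firm A play low price with probability p; indifference gives 15p − (1−p) = 3p + 4(1−p), so p = 5/17.
Similarly Firm B's optimal q on low price is 1/17, and the value is 15·(1/17) + (3)·(16/17) = 63/17.

63/17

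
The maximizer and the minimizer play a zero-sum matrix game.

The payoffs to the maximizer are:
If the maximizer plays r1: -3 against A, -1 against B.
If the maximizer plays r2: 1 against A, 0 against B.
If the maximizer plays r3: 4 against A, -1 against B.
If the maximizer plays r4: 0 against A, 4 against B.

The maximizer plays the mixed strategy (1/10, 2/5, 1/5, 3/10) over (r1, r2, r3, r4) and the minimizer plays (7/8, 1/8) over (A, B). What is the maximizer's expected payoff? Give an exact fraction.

9/10

Against (7/8, 1/8), each row's expected payoff is r1: -11/4; r2: 7/8; r3: 27/8; r4: 1/2.
Taking the (1/10, 2/5, 1/5, 3/10)-weighted average: (1/10)·(-11/4) + (2/5)·(7/8) + (1/5)·(27/8) + (3/10)·(1/2) = 9/10.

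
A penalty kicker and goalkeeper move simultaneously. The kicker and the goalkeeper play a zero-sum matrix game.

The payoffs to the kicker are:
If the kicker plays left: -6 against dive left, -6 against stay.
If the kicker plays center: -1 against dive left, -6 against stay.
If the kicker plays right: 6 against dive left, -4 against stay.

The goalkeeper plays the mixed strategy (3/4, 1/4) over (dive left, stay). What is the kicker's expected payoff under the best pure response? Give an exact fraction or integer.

7/2

left: (-6)·(3/4) + (-6)·(1/4) = -6.
center: (-1)·(3/4) + (-6)·(1/4) = -9/4.
right: (6)·(3/4) + (-4)·(1/4) = 7/2.
The best pure response is right with expected payoff 7/2.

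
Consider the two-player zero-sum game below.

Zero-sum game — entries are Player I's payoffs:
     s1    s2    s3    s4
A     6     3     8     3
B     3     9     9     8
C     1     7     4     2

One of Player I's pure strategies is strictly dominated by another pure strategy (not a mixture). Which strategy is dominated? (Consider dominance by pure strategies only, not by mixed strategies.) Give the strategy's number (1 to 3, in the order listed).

Compare C with B: 3 > 1, 9 > 7, 9 > 4, 8 > 2.
So B strictly dominates C for Player I; C is strictly dominated.

3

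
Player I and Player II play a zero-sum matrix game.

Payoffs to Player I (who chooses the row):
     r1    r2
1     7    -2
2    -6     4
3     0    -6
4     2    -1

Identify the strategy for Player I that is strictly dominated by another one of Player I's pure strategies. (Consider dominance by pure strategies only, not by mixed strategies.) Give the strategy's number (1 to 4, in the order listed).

3

Compare 3 with 1: 7 > 0, -2 > -6.
So 1 strictly dominates 3 for Player I; 3 is strictly dominated.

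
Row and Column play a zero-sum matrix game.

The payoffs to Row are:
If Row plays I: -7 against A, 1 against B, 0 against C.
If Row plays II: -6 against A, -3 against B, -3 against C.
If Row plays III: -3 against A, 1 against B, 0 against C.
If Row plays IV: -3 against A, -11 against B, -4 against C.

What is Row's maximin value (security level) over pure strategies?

-3

The worst-case payoff for each row is I: -7, II: -6, III: -3, IV: -11.
The best of these is -3.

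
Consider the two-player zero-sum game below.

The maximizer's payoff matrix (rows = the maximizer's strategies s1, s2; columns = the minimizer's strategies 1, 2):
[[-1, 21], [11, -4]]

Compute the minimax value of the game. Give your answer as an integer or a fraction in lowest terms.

227/37

Row minima are -1 and -4, so the maximizer's maximin is -1; column maxima are 11 and 21, so the minimizer's minimax is 11. These differ, so the equilibrium is in mixed strategies.
Let the maximizer play s1 with probability p. The minimizer is indifferent when −p + 11(1−p) = 21p − 4(1−p), giving p = 15/37.
Let the minimizer play 1 with probability q. The maximizer is indifferent when −q + 21(1−q) = 11q − 4(1−q), giving q = 25/37.
The value is -1·(25/37) + (21)·(12/37) = 227/37.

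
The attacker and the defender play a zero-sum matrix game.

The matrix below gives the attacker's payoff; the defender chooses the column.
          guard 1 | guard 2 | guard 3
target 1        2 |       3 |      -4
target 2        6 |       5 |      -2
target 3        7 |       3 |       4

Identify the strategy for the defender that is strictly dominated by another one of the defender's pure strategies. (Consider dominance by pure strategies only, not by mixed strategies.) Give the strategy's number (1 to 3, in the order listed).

The defender prefers columns that give the attacker less. Compare guard 1 with guard 3: -4 < 2, -2 < 6, 4 < 7.
So guard 3 strictly dominates guard 1 for the defender; guard 1 is strictly dominated.

1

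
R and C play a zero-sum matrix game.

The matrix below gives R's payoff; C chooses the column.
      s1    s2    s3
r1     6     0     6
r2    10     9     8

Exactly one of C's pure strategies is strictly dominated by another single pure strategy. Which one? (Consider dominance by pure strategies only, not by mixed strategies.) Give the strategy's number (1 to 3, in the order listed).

C prefers columns that give R less. Compare s1 with s2: 0 < 6, 9 < 10.
So s2 strictly dominates s1 for C; s1 is strictly dominated.

1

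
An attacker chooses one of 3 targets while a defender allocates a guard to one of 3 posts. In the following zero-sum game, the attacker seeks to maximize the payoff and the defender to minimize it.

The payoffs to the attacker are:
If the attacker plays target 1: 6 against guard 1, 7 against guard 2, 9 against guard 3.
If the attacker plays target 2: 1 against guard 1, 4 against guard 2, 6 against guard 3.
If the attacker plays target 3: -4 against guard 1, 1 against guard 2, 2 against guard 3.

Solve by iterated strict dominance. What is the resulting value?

Column guard 2 is strictly dominated by guard 1 for the defender (6<7, 1<4, -4<1); eliminate guard 2.
Row target 2 is strictly dominated by row target 1 (6>1, 9>6); eliminate target 2.
Row target 3 is strictly dominated by row target 1 (6>-4, 9>2); eliminate target 3.
Column guard 3 is strictly dominated by guard 1 for the defender (6<9); eliminate guard 3.
Only (target 1, guard 1) remains, with payoff 6.

6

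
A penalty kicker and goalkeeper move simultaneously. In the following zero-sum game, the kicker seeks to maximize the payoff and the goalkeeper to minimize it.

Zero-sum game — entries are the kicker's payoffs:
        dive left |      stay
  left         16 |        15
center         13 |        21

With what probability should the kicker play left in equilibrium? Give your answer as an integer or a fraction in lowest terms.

8/9

Row minima are 15 and 13, so the kicker's maximin is 15; column maxima are 16 and 21, so the goalkeeper's minimax is 16. These differ, so the equilibrium is in mixed strategies.
Let the kicker play left with probability p. The goalkeeper is indifferent when 16p + 13(1−p) = 15p + 21(1−p), giving p = 8/9.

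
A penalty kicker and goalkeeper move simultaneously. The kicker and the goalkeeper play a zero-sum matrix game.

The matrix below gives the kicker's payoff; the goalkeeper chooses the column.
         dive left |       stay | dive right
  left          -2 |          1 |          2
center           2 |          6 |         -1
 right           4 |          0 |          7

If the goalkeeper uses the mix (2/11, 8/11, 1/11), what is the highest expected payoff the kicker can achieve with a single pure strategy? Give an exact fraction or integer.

left: (-2)·(2/11) + (1)·(8/11) + (2)·(1/11) = 6/11.
center: (2)·(2/11) + (6)·(8/11) + (-1)·(1/11) = 51/11.
right: (4)·(2/11) + (0)·(8/11) + (7)·(1/11) = 15/11.
The best pure response is center with expected payoff 51/11.

51/11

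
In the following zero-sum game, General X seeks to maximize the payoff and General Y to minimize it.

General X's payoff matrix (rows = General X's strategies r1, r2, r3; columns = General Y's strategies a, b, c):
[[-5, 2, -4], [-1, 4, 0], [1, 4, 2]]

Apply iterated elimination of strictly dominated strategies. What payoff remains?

1

Row r1 is strictly dominated by row r2 (-1>-5, 4>2, 0>-4); eliminate r1.
Column c is strictly dominated by a for General Y (-1<0, 1<2); eliminate c.
Column b is strictly dominated by a for General Y (-1<4, 1<4); eliminate b.
Row r2 is strictly dominated by row r3 (1>-1); eliminate r2.
Only (r3, a) remains, with payoff 1.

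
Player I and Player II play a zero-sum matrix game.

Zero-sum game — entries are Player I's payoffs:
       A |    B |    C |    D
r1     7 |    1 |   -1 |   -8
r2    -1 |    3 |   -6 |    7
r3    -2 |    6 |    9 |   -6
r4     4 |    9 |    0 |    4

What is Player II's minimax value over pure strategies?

The worst case (largest entry) in each column is A: 7, B: 9, C: 9, D: 7.
The best (smallest) of these is 7.

7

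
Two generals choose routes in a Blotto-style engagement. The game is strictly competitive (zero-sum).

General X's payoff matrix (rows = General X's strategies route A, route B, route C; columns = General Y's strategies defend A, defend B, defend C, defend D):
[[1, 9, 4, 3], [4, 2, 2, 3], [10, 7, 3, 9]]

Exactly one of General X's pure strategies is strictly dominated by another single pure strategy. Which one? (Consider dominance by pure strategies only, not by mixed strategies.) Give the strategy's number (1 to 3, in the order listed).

2

Compare route B with route C: 10 > 4, 7 > 2, 3 > 2, 9 > 3.
So route C strictly dominates route B for General X; route B is strictly dominated.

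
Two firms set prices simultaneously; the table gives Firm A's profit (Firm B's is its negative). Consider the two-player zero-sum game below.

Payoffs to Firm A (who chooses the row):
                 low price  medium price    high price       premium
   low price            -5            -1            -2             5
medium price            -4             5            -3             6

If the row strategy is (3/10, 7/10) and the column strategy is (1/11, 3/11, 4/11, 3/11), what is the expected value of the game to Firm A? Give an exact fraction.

Against (1/11, 3/11, 4/11, 3/11), each row's expected payoff is low price: -1/11; medium price: 17/11.
Taking the (3/10, 7/10)-weighted average: (3/10)·(-1/11) + (7/10)·(17/11) = 58/55.

58/55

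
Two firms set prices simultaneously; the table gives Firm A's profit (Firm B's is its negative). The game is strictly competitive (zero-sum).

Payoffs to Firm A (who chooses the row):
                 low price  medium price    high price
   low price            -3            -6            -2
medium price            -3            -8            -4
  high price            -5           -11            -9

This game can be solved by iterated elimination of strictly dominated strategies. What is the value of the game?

Row high price is strictly dominated by row low price (-3>-5, -6>-11, -2>-9); eliminate high price.
Column high price is strictly dominated by medium price for Firm B (-6<-2, -8<-4); eliminate high price.
Column low price is strictly dominated by medium price for Firm B (-6<-3, -8<-3); eliminate low price.
Row medium price is strictly dominated by row low price (-6>-8); eliminate medium price.
Only (low price, medium price) remains, with payoff -6.

-6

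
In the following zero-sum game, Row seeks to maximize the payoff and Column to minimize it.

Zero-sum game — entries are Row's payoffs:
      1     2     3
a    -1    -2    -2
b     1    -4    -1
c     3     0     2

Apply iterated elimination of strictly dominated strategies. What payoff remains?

0

Column 1 is strictly dominated by 2 for Column (-2<-1, -4<1, 0<3); eliminate 1.
Row b is strictly dominated by row c (0>-4, 2>-1); eliminate b.
Row a is strictly dominated by row c (0>-2, 2>-2); eliminate a.
Column 3 is strictly dominated by 2 for Column (0<2); eliminate 3.
Only (c, 2) remains, with payoff 0.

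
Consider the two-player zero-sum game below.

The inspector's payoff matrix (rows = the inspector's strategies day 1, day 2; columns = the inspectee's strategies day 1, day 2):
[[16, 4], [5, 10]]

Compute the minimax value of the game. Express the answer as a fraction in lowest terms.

140/17

Row minima are 4 and 5, so the inspector's maximin is 5; column maxima are 16 and 10, so the inspectee's minimax is 10. These differ, so the equilibrium is in mixed strategies.
Let the inspector play day 1 with probability p. The inspectee is indifferent when 16p + 5(1−p) = 4p + 10(1−p), giving p = 5/17.
Let the inspectee play day 1 with probability q. The inspector is indifferent when 16q + 4(1−q) = 5q + 10(1−q), giving q = 6/17.
The value is 16·(6/17) + (4)·(11/17) = 140/17.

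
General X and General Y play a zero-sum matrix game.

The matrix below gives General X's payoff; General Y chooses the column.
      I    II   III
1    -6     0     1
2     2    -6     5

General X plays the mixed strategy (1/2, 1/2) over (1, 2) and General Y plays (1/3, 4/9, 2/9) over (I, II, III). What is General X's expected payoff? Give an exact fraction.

-4/3

Against (1/3, 4/9, 2/9), each row's expected payoff is 1: -16/9; 2: -8/9.
Taking the (1/2, 1/2)-weighted average: (1/2)·(-16/9) + (1/2)·(-8/9) = -4/3.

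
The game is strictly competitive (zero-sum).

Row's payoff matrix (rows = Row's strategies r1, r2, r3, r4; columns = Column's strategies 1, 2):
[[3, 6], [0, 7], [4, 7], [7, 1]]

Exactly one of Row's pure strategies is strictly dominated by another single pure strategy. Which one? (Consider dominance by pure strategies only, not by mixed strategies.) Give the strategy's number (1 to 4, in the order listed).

1

Compare r1 with r3: 4 > 3, 7 > 6.
So r3 strictly dominates r1 for Row; r1 is strictly dominated.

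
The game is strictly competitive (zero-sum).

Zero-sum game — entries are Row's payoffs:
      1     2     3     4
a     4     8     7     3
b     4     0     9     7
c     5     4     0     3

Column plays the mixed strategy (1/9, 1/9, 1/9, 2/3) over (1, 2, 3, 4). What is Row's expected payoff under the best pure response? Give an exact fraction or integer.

55/9

a: (4)·(1/9) + (8)·(1/9) + (7)·(1/9) + (3)·(2/3) = 37/9.
b: (4)·(1/9) + (0)·(1/9) + (9)·(1/9) + (7)·(2/3) = 55/9.
c: (5)·(1/9) + (4)·(1/9) + (0)·(1/9) + (3)·(2/3) = 3.
The best pure response is b with expected payoff 55/9.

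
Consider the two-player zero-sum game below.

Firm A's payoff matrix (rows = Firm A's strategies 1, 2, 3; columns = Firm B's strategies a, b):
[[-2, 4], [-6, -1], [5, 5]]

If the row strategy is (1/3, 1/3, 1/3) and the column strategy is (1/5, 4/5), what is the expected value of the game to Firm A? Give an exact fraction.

Against (1/5, 4/5), each row's expected payoff is 1: 14/5; 2: -2; 3: 5.
Taking the (1/3, 1/3, 1/3)-weighted average: (1/3)·(14/5) + (1/3)·(-2) + (1/3)·(5) = 29/15.

29/15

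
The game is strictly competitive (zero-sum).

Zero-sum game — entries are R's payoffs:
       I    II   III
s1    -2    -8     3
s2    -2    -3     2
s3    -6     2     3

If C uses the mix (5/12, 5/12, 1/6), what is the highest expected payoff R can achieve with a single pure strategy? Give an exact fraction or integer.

s1: (-2)·(5/12) + (-8)·(5/12) + (3)·(1/6) = -11/3.
s2: (-2)·(5/12) + (-3)·(5/12) + (2)·(1/6) = -7/4.
s3: (-6)·(5/12) + (2)·(5/12) + (3)·(1/6) = -7/6.
The best pure response is s3 with expected payoff -7/6.

-7/6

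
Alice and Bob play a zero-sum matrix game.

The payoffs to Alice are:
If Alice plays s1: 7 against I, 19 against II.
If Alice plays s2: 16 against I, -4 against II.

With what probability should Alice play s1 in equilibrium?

5/8

Row minima are 7 and -4, so Alice's maximin is 7; column maxima are 16 and 19, so Bob's minimax is 16. These differ, so the equilibrium is in mixed strategies.
Let Alice play s1 with probability p. Bob is indifferent when 7p + 16(1−p) = 19p − 4(1−p), giving p = 5/8.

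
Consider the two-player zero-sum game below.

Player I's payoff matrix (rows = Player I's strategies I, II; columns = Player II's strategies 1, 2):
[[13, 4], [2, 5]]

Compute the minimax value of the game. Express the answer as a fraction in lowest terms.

Row minima are 4 and 2, so Player I's maximin is 4; column maxima are 13 and 5, so Player II's minimax is 5. These differ, so the equilibrium is in mixed strategies.
Let Player I play I with probability p. Player II is indifferent when 13p + 2(1−p) = 4p + 5(1−p), giving p = 1/4.
Let Player II play 1 with probability q. Player I is indifferent when 13q + 4(1−q) = 2q + 5(1−q), giving q = 1/12.
The value is 13·(1/12) + (4)·(11/12) = 19/4.

19/4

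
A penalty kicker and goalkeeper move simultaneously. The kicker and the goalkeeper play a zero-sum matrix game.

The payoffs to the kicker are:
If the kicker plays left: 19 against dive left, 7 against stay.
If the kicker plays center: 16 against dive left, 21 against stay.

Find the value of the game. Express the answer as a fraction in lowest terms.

Row minima are 7 and 16, so the kicker's maximin is 16; column maxima are 19 and 21, so the goalkeeper's minimax is 19. These differ, so the equilibrium is in mixed strategies.
Let the kicker play left with probability p. The goalkeeper is indifferent when 19p + 16(1−p) = 7p + 21(1−p), giving p = 5/17.
Let the goalkeeper play dive left with probability q. The kicker is indifferent when 19q + 7(1−q) = 16q + 21(1−q), giving q = 14/17.
The value is 19·(14/17) + (7)·(3/17) = 287/17.

287/17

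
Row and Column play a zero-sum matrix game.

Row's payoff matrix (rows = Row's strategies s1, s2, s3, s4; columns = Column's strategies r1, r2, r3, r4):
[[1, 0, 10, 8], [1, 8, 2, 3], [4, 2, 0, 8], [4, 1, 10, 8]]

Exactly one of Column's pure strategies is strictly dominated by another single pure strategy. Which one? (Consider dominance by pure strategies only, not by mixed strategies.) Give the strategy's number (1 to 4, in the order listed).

4

Column prefers columns that give Row less. Compare r4 with r1: 1 < 8, 1 < 3, 4 < 8, 4 < 8.
So r1 strictly dominates r4 for Column; r4 is strictly dominated.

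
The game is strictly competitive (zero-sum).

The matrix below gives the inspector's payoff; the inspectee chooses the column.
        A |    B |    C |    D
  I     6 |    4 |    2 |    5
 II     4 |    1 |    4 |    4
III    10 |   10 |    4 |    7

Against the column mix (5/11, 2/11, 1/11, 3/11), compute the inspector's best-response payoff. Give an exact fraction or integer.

95/11

I: (6)·(5/11) + (4)·(2/11) + (2)·(1/11) + (5)·(3/11) = 5.
II: (4)·(5/11) + (1)·(2/11) + (4)·(1/11) + (4)·(3/11) = 38/11.
III: (10)·(5/11) + (10)·(2/11) + (4)·(1/11) + (7)·(3/11) = 95/11.
The best pure response is III with expected payoff 95/11.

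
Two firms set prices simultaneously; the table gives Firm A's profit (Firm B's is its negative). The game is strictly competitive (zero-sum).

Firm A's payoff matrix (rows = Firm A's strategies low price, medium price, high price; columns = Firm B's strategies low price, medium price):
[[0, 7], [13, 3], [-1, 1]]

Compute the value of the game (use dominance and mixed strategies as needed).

Row high price is strictly dominated by row low price, so Firm A never plays it.
The remaining 2×2 game on (low price, medium price) × (low price, medium price) has no saddle point. Let Firm A play low price with probability p; indifference gives 13(1−p) = 7p + 3(1−p), so p = 10/17.
Similarly Firm B's optimal q on low price is 4/17, and the value is 0·(4/17) + (7)·(13/17) = 91/17.

91/17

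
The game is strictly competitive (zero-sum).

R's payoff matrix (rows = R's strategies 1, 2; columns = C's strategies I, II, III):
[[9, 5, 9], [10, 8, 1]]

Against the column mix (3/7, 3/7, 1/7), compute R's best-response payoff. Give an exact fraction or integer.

55/7

1: (9)·(3/7) + (5)·(3/7) + (9)·(1/7) = 51/7.
2: (10)·(3/7) + (8)·(3/7) + (1)·(1/7) = 55/7.
The best pure response is 2 with expected payoff 55/7.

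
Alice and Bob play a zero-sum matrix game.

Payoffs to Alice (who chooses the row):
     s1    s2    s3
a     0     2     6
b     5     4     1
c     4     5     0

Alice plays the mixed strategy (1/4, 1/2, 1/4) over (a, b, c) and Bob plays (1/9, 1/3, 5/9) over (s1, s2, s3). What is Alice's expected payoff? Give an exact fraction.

Against (1/9, 1/3, 5/9), each row's expected payoff is a: 4; b: 22/9; c: 19/9.
Taking the (1/4, 1/2, 1/4)-weighted average: (1/4)·(4) + (1/2)·(22/9) + (1/4)·(19/9) = 11/4.

11/4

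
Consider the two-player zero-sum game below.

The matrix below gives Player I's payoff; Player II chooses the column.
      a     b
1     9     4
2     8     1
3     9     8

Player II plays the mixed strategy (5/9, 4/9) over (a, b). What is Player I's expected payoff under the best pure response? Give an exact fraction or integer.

1: (9)·(5/9) + (4)·(4/9) = 61/9.
2: (8)·(5/9) + (1)·(4/9) = 44/9.
3: (9)·(5/9) + (8)·(4/9) = 77/9.
The best pure response is 3 with expected payoff 77/9.

77/9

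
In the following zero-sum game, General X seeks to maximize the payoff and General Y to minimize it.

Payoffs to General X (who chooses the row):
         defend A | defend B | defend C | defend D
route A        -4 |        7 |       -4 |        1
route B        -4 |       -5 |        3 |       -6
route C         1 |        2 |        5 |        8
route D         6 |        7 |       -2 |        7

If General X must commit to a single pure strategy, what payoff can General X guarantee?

1

The worst-case payoff for each row is route A: -4, route B: -6, route C: 1, route D: -2.
The best of these is 1.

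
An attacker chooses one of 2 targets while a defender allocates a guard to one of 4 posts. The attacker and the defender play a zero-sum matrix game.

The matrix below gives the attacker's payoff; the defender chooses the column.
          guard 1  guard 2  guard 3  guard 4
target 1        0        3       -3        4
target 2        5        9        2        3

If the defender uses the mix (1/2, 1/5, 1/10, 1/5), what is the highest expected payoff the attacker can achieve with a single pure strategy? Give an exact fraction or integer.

51/10

target 1: (0)·(1/2) + (3)·(1/5) + (-3)·(1/10) + (4)·(1/5) = 11/10.
target 2: (5)·(1/2) + (9)·(1/5) + (2)·(1/10) + (3)·(1/5) = 51/10.
The best pure response is target 2 with expected payoff 51/10.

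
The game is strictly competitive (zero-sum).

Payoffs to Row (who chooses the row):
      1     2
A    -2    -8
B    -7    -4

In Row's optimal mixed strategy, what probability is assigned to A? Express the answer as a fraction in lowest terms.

Row minima are -8 and -7, so Row's maximin is -7; column maxima are -2 and -4, so Column's minimax is -4. These differ, so the equilibrium is in mixed strategies.
Let Row play A with probability p. Column is indifferent when −2p − 7(1−p) = −8p − 4(1−p), giving p = 1/3.

1/3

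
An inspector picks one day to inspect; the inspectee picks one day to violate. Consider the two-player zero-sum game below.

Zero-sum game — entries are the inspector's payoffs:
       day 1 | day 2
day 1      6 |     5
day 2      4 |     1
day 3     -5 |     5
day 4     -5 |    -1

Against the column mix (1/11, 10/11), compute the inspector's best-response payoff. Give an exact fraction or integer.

day 1: (6)·(1/11) + (5)·(10/11) = 56/11.
day 2: (4)·(1/11) + (1)·(10/11) = 14/11.
day 3: (-5)·(1/11) + (5)·(10/11) = 45/11.
day 4: (-5)·(1/11) + (-1)·(10/11) = -15/11.
The best pure response is day 1 with expected payoff 56/11.

56/11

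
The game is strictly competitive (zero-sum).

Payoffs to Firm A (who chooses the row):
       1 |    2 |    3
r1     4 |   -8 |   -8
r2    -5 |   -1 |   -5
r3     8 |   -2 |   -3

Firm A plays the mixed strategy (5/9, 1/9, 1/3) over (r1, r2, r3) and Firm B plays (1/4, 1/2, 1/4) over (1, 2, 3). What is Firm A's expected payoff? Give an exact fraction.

-109/36

Against (1/4, 1/2, 1/4), each row's expected payoff is r1: -5; r2: -3; r3: 1/4.
Taking the (5/9, 1/9, 1/3)-weighted average: (5/9)·(-5) + (1/9)·(-3) + (1/3)·(1/4) = -109/36.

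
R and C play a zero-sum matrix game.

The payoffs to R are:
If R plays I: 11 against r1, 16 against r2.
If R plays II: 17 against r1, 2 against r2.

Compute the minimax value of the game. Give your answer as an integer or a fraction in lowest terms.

Row minima are 11 and 2, so R's maximin is 11; column maxima are 17 and 16, so C's minimax is 16. These differ, so the equilibrium is in mixed strategies.
Let R play I with probability p. C is indifferent when 11p + 17(1−p) = 16p + 2(1−p), giving p = 3/4.
Let C play r1 with probability q. R is indifferent when 11q + 16(1−q) = 17q + 2(1−q), giving q = 7/10.
The value is 11·(7/10) + (16)·(3/10) = 25/2.

25/2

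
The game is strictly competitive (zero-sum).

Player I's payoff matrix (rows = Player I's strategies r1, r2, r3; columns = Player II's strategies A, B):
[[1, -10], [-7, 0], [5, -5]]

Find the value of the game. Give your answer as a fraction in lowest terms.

Row r1 is strictly dominated by row r3, so Player I never plays it.
The remaining 2×2 game on (r2, r3) × (A, B) has no saddle point. Let Player I play r2 with probability p; indifference gives −7p + 5(1−p) = −5(1−p), so p = 10/17.
Similarly Player II's optimal q on A is 5/17, and the value is -7·(5/17) + (0)·(12/17) = -35/17.

-35/17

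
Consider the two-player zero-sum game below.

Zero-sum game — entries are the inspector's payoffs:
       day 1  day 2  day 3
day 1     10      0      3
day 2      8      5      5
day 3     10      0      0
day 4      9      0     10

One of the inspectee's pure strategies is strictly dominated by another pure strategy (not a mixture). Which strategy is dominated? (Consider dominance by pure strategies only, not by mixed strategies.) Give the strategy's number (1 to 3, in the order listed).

1

The inspectee prefers columns that give the inspector less. Compare day 1 with day 2: 0 < 10, 5 < 8, 0 < 10, 0 < 9.
So day 2 strictly dominates day 1 for the inspectee; day 1 is strictly dominated.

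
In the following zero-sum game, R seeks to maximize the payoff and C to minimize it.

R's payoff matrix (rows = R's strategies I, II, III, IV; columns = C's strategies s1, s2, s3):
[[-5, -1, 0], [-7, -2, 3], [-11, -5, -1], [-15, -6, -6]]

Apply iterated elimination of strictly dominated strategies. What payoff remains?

-5

Row IV is strictly dominated by row I (-5>-15, -1>-6, 0>-6); eliminate IV.
Row III is strictly dominated by row I (-5>-11, -1>-5, 0>-1); eliminate III.
Column s2 is strictly dominated by s1 for C (-5<-1, -7<-2); eliminate s2.
Column s3 is strictly dominated by s1 for C (-5<0, -7<3); eliminate s3.
Row II is strictly dominated by row I (-5>-7); eliminate II.
Only (I, s1) remains, with payoff -5.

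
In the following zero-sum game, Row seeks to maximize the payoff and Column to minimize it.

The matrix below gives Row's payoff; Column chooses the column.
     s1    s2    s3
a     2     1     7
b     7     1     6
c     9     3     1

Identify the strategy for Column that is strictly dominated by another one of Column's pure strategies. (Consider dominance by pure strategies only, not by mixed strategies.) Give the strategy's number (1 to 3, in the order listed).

1

Column prefers columns that give Row less. Compare s1 with s2: 1 < 2, 1 < 7, 3 < 9.
So s2 strictly dominates s1 for Column; s1 is strictly dominated.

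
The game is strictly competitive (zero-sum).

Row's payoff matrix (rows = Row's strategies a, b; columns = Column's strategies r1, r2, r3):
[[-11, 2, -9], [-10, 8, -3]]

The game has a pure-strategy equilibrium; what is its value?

Row minima: -11, -10 → Row's maximin is -10.
Column maxima: -10, 8, -3 → Column's minimax is -10.
They coincide at (b, r1), so the value is -10.

-10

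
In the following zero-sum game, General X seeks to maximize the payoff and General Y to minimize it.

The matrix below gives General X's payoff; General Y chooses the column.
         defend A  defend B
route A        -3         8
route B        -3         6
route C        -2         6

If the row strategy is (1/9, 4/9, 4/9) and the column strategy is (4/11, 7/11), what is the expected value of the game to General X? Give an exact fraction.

Against (4/11, 7/11), each row's expected payoff is route A: 4; route B: 30/11; route C: 34/11.
Taking the (1/9, 4/9, 4/9)-weighted average: (1/9)·(4) + (4/9)·(30/11) + (4/9)·(34/11) = 100/33.

100/33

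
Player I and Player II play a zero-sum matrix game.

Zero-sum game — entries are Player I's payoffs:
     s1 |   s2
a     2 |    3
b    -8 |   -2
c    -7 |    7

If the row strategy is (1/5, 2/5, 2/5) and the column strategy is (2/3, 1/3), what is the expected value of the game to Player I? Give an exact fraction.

-43/15

Against (2/3, 1/3), each row's expected payoff is a: 7/3; b: -6; c: -7/3.
Taking the (1/5, 2/5, 2/5)-weighted average: (1/5)·(7/3) + (2/5)·(-6) + (2/5)·(-7/3) = -43/15.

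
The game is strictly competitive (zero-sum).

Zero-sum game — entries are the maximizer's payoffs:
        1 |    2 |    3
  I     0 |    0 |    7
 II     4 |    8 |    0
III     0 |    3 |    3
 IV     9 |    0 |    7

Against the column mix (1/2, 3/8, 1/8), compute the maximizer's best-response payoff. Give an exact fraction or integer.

I: (0)·(1/2) + (0)·(3/8) + (7)·(1/8) = 7/8.
II: (4)·(1/2) + (8)·(3/8) + (0)·(1/8) = 5.
III: (0)·(1/2) + (3)·(3/8) + (3)·(1/8) = 3/2.
IV: (9)·(1/2) + (0)·(3/8) + (7)·(1/8) = 43/8.
The best pure response is IV with expected payoff 43/8.

43/8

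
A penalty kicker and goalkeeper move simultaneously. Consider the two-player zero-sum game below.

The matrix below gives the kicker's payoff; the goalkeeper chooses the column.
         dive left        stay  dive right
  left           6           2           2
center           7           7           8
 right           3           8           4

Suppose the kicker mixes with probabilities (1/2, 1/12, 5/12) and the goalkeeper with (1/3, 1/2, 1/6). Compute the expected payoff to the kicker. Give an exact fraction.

Against (1/3, 1/2, 1/6), each row's expected payoff is left: 10/3; center: 43/6; right: 17/3.
Taking the (1/2, 1/12, 5/12)-weighted average: (1/2)·(10/3) + (1/12)·(43/6) + (5/12)·(17/3) = 37/8.

37/8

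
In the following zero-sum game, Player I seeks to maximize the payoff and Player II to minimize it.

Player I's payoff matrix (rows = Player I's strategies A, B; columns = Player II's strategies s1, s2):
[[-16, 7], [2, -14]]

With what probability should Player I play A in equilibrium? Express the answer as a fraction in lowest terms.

Row minima are -16 and -14, so Player I's maximin is -14; column maxima are 2 and 7, so Player II's minimax is 2. These differ, so the equilibrium is in mixed strategies.
Let Player I play A with probability p. Player II is indifferent when −16p + 2(1−p) = 7p − 14(1−p), giving p = 16/39.

16/39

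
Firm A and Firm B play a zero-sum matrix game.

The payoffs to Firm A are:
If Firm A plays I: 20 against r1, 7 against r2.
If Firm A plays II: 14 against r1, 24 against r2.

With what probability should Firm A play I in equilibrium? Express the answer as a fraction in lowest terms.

Row minima are 7 and 14, so Firm A's maximin is 14; column maxima are 20 and 24, so Firm B's minimax is 20. These differ, so the equilibrium is in mixed strategies.
Let Firm A play I with probability p. Firm B is indifferent when 20p + 14(1−p) = 7p + 24(1−p), giving p = 10/23.

10/23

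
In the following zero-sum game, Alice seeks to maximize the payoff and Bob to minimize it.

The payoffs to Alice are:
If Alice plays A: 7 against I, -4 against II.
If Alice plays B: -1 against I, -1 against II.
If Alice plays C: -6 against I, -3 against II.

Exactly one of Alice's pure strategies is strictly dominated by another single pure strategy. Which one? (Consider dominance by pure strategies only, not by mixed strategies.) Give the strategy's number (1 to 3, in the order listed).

Compare C with B: -1 > -6, -1 > -3.
So B strictly dominates C for Alice; C is strictly dominated.

3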